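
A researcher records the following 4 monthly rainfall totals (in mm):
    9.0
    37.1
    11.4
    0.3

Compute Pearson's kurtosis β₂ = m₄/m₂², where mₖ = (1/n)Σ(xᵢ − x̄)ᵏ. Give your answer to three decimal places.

x̄ = 14.4500
Σ(xᵢ − x̄)² = 752.2500 ⇒ m₂ = 188.06250
Σ(xᵢ − x̄)⁴ = 304249.9100 ⇒ m₄ = 76062.47751
m₂² = 35367.50391
β₂ = m₄/m₂² = 76062.47751 / 35367.50391 ≈ 2.151

2.151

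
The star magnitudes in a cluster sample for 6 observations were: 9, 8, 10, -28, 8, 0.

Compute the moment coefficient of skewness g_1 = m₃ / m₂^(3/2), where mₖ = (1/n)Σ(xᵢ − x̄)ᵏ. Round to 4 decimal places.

x̄ = (9 + 8 + 10 - 28 + 8 + 0) / 6 = 1.1667
deviations (xᵢ − x̄): 7.8333, 6.8333, 8.8333, -29.1667, 6.8333, -1.1667
Σ(xᵢ − x̄)² = 1084.8333 ⇒ m₂ = 1084.8333/6 = 180.80556
Σ(xᵢ − x̄)³ = -23005.4444 ⇒ m₃ = -23005.4444/6 = -3834.24074
m₂^(3/2) = 180.80556^(1.5) = 2431.18303
g_1 = m₃ / m₂^(3/2) = -3834.24074 / 2431.18303 ≈ -1.5771

-1.5771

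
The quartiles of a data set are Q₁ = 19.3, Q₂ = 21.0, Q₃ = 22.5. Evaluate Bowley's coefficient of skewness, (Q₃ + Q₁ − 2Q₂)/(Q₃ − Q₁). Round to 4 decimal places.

numerator: Q₃ + Q₁ − 2Q₂ = 22.5 + 19.3 − 2×21.0 = -0.2000
denominator: Q₃ − Q₁ = 22.5 − 19.3 = 3.2000
Bowley skewness = -0.2000 / 3.2000 ≈ -0.0625

-0.0625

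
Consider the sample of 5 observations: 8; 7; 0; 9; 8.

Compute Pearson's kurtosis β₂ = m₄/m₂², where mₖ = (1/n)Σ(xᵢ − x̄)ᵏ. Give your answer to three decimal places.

3.068

x̄ = 6.4000
Σ(xᵢ − x̄)² = 53.2000 ⇒ m₂ = 10.64000
Σ(xᵢ − x̄)⁴ = 1736.6560 ⇒ m₄ = 347.33120
m₂² = 113.20960
β₂ = m₄/m₂² = 347.33120 / 113.20960 ≈ 3.068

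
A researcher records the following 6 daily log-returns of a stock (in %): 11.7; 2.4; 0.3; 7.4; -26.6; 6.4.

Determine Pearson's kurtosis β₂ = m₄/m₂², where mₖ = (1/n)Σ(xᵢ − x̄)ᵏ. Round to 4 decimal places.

3.6379

x̄ = 0.2667
Σ(xᵢ − x̄)² = 945.5933 ⇒ m₂ = 157.59889
Σ(xᵢ − x̄)⁴ = 542133.9497 ⇒ m₄ = 90355.65829
m₂² = 24837.40978
β₂ = m₄/m₂² = 90355.65829 / 24837.40978 ≈ 3.6379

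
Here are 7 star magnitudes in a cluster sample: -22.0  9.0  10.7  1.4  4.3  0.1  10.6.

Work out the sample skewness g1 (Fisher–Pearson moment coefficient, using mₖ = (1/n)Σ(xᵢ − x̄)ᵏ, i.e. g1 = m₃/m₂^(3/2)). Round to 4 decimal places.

-1.4725

x̄ = (-22.0 + 9.0 + 10.7 + 1.4 + 4.3 + 0.1 + 10.6) / 7 = 2.0143
deviations (xᵢ − x̄): -24.0143, 6.9857, 8.6857, -0.6143, 2.2857, -1.9143, 8.5857
Σ(xᵢ − x̄)² = 783.9086 ⇒ m₂ = 783.9086/7 = 111.98694
Σ(xᵢ − x̄)³ = -12214.9451 ⇒ m₃ = -12214.9451/7 = -1744.99216
m₂^(3/2) = 111.98694^(1.5) = 1185.08925
g1 = m₃ / m₂^(3/2) = -1744.99216 / 1185.08925 ≈ -1.4725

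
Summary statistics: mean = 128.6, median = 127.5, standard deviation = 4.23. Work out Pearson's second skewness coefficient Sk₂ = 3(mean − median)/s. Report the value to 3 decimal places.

Sk₂ = 3(128.6 − 127.5) / 4.23 = 3 × 1.1000 / 4.23
    = 3.3000 / 4.23 ≈ 0.780

0.780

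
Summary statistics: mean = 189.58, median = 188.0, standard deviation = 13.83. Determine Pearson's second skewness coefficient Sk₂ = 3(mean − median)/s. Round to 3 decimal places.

0.343

Sk₂ = 3(189.58 − 188.0) / 13.83 = 3 × 1.5800 / 13.83
    = 4.7400 / 13.83 ≈ 0.343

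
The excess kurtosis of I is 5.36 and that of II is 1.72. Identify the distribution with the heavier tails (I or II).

Higher excess kurtosis ⇒ heavier tails relative to the normal distribution.
5.36 vs 1.72: the larger is 5.36, so I has heavier tails.

I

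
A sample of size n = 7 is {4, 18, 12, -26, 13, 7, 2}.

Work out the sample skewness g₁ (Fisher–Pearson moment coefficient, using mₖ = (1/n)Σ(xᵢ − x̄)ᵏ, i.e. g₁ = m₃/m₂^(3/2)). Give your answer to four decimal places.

x̄ = (4 + 18 + 12 - 26 + 13 + 7 + 2) / 7 = 4.2857
deviations (xᵢ − x̄): -0.2857, 13.7143, 7.7143, -30.2857, 8.7143, 2.7143, -2.2857
Σ(xᵢ − x̄)² = 1253.4286 ⇒ m₂ = 1253.4286/7 = 179.06122
Σ(xᵢ − x̄)³ = -24070.5306 ⇒ m₃ = -24070.5306/7 = -3438.64723
m₂^(3/2) = 179.06122^(1.5) = 2396.08558
g₁ = m₃ / m₂^(3/2) = -3438.64723 / 2396.08558 ≈ -1.4351

-1.4351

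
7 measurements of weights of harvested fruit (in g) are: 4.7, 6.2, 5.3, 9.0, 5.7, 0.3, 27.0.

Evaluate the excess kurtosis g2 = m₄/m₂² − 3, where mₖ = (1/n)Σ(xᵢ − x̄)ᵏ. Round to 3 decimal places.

1.421

x̄ = 8.3143
Σ(xᵢ − x̄)² = 447.3086 ⇒ m₂ = 63.90122
Σ(xᵢ − x̄)⁴ = 126355.3025 ⇒ m₄ = 18050.75750
m₂² = 4083.36649
g2 = m₄/m₂² − 3 = 4.42056 − 3 ≈ 1.421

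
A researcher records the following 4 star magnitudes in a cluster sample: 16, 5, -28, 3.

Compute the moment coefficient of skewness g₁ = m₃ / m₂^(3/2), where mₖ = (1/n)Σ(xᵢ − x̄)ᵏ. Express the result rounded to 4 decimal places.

x̄ = (16 + 5 - 28 + 3) / 4 = -1.0000
deviations (xᵢ − x̄): 17.0000, 6.0000, -27.0000, 4.0000
Σ(xᵢ − x̄)² = 1070.0000 ⇒ m₂ = 1070.0000/4 = 267.50000
Σ(xᵢ − x̄)³ = -14490.0000 ⇒ m₃ = -14490.0000/4 = -3622.50000
m₂^(3/2) = 267.50000^(1.5) = 4375.07679
g₁ = m₃ / m₂^(3/2) = -3622.50000 / 4375.07679 ≈ -0.8280

-0.8280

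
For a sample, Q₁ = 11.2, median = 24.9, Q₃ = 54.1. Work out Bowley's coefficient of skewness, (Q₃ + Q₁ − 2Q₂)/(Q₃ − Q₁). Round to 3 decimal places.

0.361

numerator: Q₃ + Q₁ − 2Q₂ = 54.1 + 11.2 − 2×24.9 = 15.5000
denominator: Q₃ − Q₁ = 54.1 − 11.2 = 42.9000
Bowley skewness = 15.5000 / 42.9000 ≈ 0.361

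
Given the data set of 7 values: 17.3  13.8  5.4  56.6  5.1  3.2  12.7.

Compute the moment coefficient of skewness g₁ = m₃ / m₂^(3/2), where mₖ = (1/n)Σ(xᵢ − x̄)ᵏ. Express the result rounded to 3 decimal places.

1.710

x̄ = (17.3 + 13.8 + 5.4 + 56.6 + 5.1 + 3.2 + 12.7) / 7 = 16.3000
deviations (xᵢ − x̄): 1.0000, -2.5000, -10.9000, 40.3000, -11.2000, -13.1000, -3.6000
Σ(xᵢ − x̄)² = 2060.1600 ⇒ m₂ = 2060.1600/7 = 294.30857
Σ(xᵢ − x̄)³ = 60441.4980 ⇒ m₃ = 60441.4980/7 = 8634.49971
m₂^(3/2) = 294.30857^(1.5) = 5048.98832
g₁ = m₃ / m₂^(3/2) = 8634.49971 / 5048.98832 ≈ 1.710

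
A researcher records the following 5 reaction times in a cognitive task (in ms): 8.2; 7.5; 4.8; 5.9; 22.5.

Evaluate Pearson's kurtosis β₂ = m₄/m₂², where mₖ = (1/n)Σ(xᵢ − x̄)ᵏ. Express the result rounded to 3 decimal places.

3.086

x̄ = 9.7800
Σ(xᵢ − x̄)² = 209.3480 ⇒ m₂ = 41.86960
Σ(xᵢ − x̄)⁴ = 27053.6724 ⇒ m₄ = 5410.73448
m₂² = 1753.06340
β₂ = m₄/m₂² = 5410.73448 / 1753.06340 ≈ 3.086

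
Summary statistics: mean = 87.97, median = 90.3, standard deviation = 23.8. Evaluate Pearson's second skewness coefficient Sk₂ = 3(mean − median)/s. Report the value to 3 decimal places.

-0.294

Sk₂ = 3(87.97 − 90.3) / 23.8 = 3 × -2.3300 / 23.8
    = -6.9900 / 23.8 ≈ -0.294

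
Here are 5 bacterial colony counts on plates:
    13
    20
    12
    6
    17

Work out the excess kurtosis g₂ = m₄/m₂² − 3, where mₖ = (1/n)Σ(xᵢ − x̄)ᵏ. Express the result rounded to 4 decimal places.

x̄ = 13.6000
Σ(xᵢ − x̄)² = 113.2000 ⇒ m₂ = 22.64000
Σ(xᵢ − x̄)⁴ = 5154.2560 ⇒ m₄ = 1030.85120
m₂² = 512.56960
g₂ = m₄/m₂² − 3 = 2.01114 − 3 ≈ -0.9889

-0.9889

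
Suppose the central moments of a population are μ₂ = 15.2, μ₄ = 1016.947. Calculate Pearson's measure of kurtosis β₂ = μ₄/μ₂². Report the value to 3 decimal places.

μ₂² = 15.2² = 231.04000
μ₄/μ₂² = 1016.947 / 231.04000 = 4.40161
β₂ ≈ 4.402

4.402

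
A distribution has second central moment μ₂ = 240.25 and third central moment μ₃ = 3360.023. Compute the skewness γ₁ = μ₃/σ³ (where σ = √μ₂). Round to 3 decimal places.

0.902

σ = √μ₂ = √240.25 = 15.50000
σ³ = μ₂^(3/2) = 3723.87500
γ₁ = μ₃/σ³ = 3360.023 / 3723.87500 ≈ 0.902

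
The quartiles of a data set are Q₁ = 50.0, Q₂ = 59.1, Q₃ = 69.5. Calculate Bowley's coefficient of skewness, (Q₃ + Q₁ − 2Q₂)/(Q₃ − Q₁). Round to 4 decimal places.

0.0667

numerator: Q₃ + Q₁ − 2Q₂ = 69.5 + 50.0 − 2×59.1 = 1.3000
denominator: Q₃ − Q₁ = 69.5 − 50.0 = 19.5000
Bowley skewness = 1.3000 / 19.5000 ≈ 0.0667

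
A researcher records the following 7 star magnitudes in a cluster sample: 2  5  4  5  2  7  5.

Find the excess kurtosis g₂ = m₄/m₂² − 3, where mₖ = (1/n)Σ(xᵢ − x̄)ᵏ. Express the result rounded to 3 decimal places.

-0.966

x̄ = 4.2857
Σ(xᵢ − x̄)² = 19.4286 ⇒ m₂ = 2.77551
Σ(xᵢ − x̄)⁴ = 109.6560 ⇒ m₄ = 15.66514
m₂² = 7.70346
g₂ = m₄/m₂² − 3 = 2.03352 − 3 ≈ -0.966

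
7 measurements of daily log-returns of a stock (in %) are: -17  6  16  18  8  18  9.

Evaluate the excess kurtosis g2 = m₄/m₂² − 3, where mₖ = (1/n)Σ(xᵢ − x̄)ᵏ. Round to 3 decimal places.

x̄ = 8.2857
Σ(xᵢ − x̄)² = 893.4286 ⇒ m₂ = 127.63265
Σ(xᵢ − x̄)⁴ = 430170.0233 ⇒ m₄ = 61452.86047
m₂² = 16290.09413
g2 = m₄/m₂² − 3 = 3.77241 − 3 ≈ 0.772

0.772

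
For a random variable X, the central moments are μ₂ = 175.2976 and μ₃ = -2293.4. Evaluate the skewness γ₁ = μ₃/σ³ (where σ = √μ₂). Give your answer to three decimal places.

-0.988

σ = √μ₂ = √175.2976 = 13.24000
σ³ = μ₂^(3/2) = 2320.94022
γ₁ = μ₃/σ³ = -2293.4 / 2320.94022 ≈ -0.988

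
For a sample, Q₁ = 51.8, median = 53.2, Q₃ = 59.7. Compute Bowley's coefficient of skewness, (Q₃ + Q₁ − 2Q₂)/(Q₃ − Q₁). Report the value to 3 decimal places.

numerator: Q₃ + Q₁ − 2Q₂ = 59.7 + 51.8 − 2×53.2 = 5.1000
denominator: Q₃ − Q₁ = 59.7 − 51.8 = 7.9000
Bowley skewness = 5.1000 / 7.9000 ≈ 0.646

0.646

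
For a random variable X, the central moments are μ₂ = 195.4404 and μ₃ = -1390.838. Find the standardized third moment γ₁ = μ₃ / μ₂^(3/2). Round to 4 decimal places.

σ = √μ₂ = √195.4404 = 13.98000
σ³ = μ₂^(3/2) = 2732.25679
γ₁ = μ₃/σ³ = -1390.838 / 2732.25679 ≈ -0.5090

-0.5090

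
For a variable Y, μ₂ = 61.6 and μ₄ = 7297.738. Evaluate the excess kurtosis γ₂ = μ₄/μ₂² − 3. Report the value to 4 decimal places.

-1.0768

μ₂² = 61.6² = 3794.56000
μ₄/μ₂² = 7297.738 / 3794.56000 = 1.92321
γ₂ = 1.92321 − 3 ≈ -1.0768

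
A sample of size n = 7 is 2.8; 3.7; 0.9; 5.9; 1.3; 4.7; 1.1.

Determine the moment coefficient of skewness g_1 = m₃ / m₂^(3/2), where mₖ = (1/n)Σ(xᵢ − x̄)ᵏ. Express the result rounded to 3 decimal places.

0.354

x̄ = (2.8 + 3.7 + 0.9 + 5.9 + 1.3 + 4.7 + 1.1) / 7 = 2.9143
deviations (xᵢ − x̄): -0.1143, 0.7857, -2.0143, 2.9857, -1.6143, 1.7857, -1.8143
Σ(xᵢ − x̄)² = 22.6886 ⇒ m₂ = 22.6886/7 = 3.24122
Σ(xᵢ − x̄)³ = 14.4426 ⇒ m₃ = 14.4426/7 = 2.06323
m₂^(3/2) = 3.24122^(1.5) = 5.83531
g_1 = m₃ / m₂^(3/2) = 2.06323 / 5.83531 ≈ 0.354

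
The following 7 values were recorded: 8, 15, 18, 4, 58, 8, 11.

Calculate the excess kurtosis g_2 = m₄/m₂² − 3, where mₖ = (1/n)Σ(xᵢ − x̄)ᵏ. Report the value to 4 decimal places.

1.5888

x̄ = 17.4286
Σ(xᵢ − x̄)² = 2051.7143 ⇒ m₂ = 293.10204
Σ(xᵢ − x̄)⁴ = 2759516.4956 ⇒ m₄ = 394216.64223
m₂² = 85908.80633
g_2 = m₄/m₂² − 3 = 4.58878 − 3 ≈ 1.5888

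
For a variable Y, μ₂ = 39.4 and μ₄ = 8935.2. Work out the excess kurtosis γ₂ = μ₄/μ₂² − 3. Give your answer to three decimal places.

2.756

μ₂² = 39.4² = 1552.36000
μ₄/μ₂² = 8935.2 / 1552.36000 = 5.75588
γ₂ = 5.75588 − 3 ≈ 2.756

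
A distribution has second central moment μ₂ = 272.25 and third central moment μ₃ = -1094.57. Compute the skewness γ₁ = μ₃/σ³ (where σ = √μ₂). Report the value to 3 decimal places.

-0.244

σ = √μ₂ = √272.25 = 16.50000
σ³ = μ₂^(3/2) = 4492.12500
γ₁ = μ₃/σ³ = -1094.57 / 4492.12500 ≈ -0.244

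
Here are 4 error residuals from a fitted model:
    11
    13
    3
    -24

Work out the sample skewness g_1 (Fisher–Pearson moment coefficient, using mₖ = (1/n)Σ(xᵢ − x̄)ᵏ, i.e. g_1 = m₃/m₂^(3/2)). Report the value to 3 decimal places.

-0.949

x̄ = (11 + 13 + 3 - 24) / 4 = 0.7500
deviations (xᵢ − x̄): 10.2500, 12.2500, 2.2500, -24.7500
Σ(xᵢ − x̄)² = 872.7500 ⇒ m₂ = 872.7500/4 = 218.18750
Σ(xᵢ − x̄)³ = -12234.3750 ⇒ m₃ = -12234.3750/4 = -3058.59375
m₂^(3/2) = 218.18750^(1.5) = 3222.88493
g_1 = m₃ / m₂^(3/2) = -3058.59375 / 3222.88493 ≈ -0.949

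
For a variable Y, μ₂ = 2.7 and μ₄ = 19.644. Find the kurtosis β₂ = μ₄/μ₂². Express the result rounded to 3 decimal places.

μ₂² = 2.7² = 7.29000
μ₄/μ₂² = 19.644 / 7.29000 = 2.69465
β₂ ≈ 2.695

2.695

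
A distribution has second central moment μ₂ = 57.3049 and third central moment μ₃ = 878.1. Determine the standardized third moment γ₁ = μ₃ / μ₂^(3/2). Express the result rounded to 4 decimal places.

2.0242

σ = √μ₂ = √57.3049 = 7.57000
σ³ = μ₂^(3/2) = 433.79809
γ₁ = μ₃/σ³ = 878.1 / 433.79809 ≈ 2.0242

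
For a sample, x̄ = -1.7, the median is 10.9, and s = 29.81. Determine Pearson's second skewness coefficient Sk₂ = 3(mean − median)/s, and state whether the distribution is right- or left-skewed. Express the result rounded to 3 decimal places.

Sk₂ = 3(-1.7 − 10.9) / 29.81 = 3 × -12.6000 / 29.81
    = -37.8000 / 29.81 ≈ -1.268
Sk₂ < 0 ⇒ mean < median ⇒ left-skewed (negative skew).

-1.268, left-skewed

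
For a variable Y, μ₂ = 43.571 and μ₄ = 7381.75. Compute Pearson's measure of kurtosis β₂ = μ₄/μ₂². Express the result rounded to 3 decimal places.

μ₂² = 43.571² = 1898.43204
μ₄/μ₂² = 7381.75 / 1898.43204 = 3.88834
β₂ ≈ 3.888

3.888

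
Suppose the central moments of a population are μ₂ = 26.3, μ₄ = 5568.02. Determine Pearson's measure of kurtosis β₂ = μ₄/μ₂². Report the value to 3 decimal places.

μ₂² = 26.3² = 691.69000
μ₄/μ₂² = 5568.02 / 691.69000 = 8.04988
β₂ ≈ 8.050

8.050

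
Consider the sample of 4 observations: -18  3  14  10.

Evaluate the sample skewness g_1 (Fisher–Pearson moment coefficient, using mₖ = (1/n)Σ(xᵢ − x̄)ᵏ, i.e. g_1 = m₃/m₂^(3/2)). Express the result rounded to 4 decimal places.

x̄ = (-18 + 3 + 14 + 10) / 4 = 2.2500
deviations (xᵢ − x̄): -20.2500, 0.7500, 11.7500, 7.7500
Σ(xᵢ − x̄)² = 608.7500 ⇒ m₂ = 608.7500/4 = 152.18750
Σ(xᵢ − x̄)³ = -6215.6250 ⇒ m₃ = -6215.6250/4 = -1553.90625
m₂^(3/2) = 152.18750^(1.5) = 1877.45041
g_1 = m₃ / m₂^(3/2) = -1553.90625 / 1877.45041 ≈ -0.8277

-0.8277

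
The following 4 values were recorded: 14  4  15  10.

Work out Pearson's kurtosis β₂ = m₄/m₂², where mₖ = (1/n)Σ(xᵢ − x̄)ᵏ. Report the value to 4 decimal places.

1.7998

x̄ = 10.7500
Σ(xᵢ − x̄)² = 74.7500 ⇒ m₂ = 18.68750
Σ(xᵢ − x̄)⁴ = 2514.0781 ⇒ m₄ = 628.51953
m₂² = 349.22266
β₂ = m₄/m₂² = 628.51953 / 349.22266 ≈ 1.7998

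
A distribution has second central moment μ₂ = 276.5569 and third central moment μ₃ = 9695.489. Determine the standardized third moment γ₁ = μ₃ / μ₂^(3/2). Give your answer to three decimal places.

2.108

σ = √μ₂ = √276.5569 = 16.63000
σ³ = μ₂^(3/2) = 4599.14125
γ₁ = μ₃/σ³ = 9695.489 / 4599.14125 ≈ 2.108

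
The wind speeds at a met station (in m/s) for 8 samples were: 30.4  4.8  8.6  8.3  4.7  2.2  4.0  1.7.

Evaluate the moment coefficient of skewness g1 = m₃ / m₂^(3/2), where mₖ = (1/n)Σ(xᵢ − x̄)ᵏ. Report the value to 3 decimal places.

1.959

x̄ = (30.4 + 4.8 + 8.6 + 8.3 + 4.7 + 2.2 + 4.0 + 1.7) / 8 = 8.0875
deviations (xᵢ − x̄): 22.3125, -3.2875, 0.5125, 0.2125, -3.3875, -5.8875, -4.0875, -6.3875
Σ(xᵢ − x̄)² = 612.6088 ⇒ m₂ = 612.6088/8 = 76.57609
Σ(xᵢ − x̄)³ = 10500.9878 ⇒ m₃ = 10500.9878/8 = 1312.62348
m₂^(3/2) = 76.57609^(1.5) = 670.10030
g1 = m₃ / m₂^(3/2) = 1312.62348 / 670.10030 ≈ 1.959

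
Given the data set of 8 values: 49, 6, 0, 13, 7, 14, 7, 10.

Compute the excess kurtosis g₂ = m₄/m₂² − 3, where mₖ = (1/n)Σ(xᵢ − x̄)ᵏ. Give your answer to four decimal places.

x̄ = 13.2500
Σ(xᵢ − x̄)² = 1595.5000 ⇒ m₂ = 199.43750
Σ(xᵢ − x̄)⁴ = 1670192.4063 ⇒ m₄ = 208774.05078
m₂² = 39775.31641
g₂ = m₄/m₂² − 3 = 5.24883 − 3 ≈ 2.2488

2.2488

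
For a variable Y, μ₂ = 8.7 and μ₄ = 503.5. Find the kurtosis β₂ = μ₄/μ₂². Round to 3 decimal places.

6.652

μ₂² = 8.7² = 75.69000
μ₄/μ₂² = 503.5 / 75.69000 = 6.65213
β₂ ≈ 6.652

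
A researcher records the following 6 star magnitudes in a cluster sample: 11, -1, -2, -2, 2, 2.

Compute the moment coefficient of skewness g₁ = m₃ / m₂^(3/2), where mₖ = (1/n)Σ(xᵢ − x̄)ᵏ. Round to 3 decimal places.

x̄ = (11 - 1 - 2 - 2 + 2 + 2) / 6 = 1.6667
deviations (xᵢ − x̄): 9.3333, -2.6667, -3.6667, -3.6667, 0.3333, 0.3333
Σ(xᵢ − x̄)² = 121.3333 ⇒ m₂ = 121.3333/6 = 20.22222
Σ(xᵢ − x̄)³ = 695.5556 ⇒ m₃ = 695.5556/6 = 115.92593
m₂^(3/2) = 20.22222^(1.5) = 90.93756
g₁ = m₃ / m₂^(3/2) = 115.92593 / 90.93756 ≈ 1.275

1.275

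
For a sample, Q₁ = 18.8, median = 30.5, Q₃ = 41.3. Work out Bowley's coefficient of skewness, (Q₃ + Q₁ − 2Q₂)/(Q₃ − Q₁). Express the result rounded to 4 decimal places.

-0.0400

numerator: Q₃ + Q₁ − 2Q₂ = 41.3 + 18.8 − 2×30.5 = -0.9000
denominator: Q₃ − Q₁ = 41.3 − 18.8 = 22.5000
Bowley skewness = -0.9000 / 22.5000 ≈ -0.0400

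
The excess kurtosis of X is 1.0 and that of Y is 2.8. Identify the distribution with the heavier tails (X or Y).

Higher excess kurtosis ⇒ heavier tails relative to the normal distribution.
1.0 vs 2.8: the larger is 2.8, so Y has heavier tails.

Y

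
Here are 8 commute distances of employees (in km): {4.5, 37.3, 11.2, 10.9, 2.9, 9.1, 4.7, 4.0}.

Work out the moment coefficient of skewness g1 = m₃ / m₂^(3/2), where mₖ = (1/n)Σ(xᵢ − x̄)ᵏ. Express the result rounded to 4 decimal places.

1.9077

x̄ = (4.5 + 37.3 + 11.2 + 10.9 + 2.9 + 9.1 + 4.7 + 4.0) / 8 = 10.5750
deviations (xᵢ − x̄): -6.0750, 26.7250, 0.6250, 0.3250, -7.6750, -1.4750, -5.8750, -6.5750
Σ(xᵢ − x̄)² = 890.4550 ⇒ m₂ = 890.4550/8 = 111.30688
Σ(xᵢ − x̄)³ = 17921.4262 ⇒ m₃ = 17921.4262/8 = 2240.17828
m₂^(3/2) = 111.30688^(1.5) = 1174.31061
g1 = m₃ / m₂^(3/2) = 2240.17828 / 1174.31061 ≈ 1.9077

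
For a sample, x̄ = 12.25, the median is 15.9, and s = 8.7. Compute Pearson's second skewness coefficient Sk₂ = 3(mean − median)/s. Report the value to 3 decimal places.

-1.259

Sk₂ = 3(12.25 − 15.9) / 8.7 = 3 × -3.6500 / 8.7
    = -10.9500 / 8.7 ≈ -1.259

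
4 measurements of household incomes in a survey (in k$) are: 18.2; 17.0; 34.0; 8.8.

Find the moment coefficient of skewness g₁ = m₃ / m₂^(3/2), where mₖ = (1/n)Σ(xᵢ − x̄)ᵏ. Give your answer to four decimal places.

0.5952

x̄ = (18.2 + 17.0 + 34.0 + 8.8) / 4 = 19.5000
deviations (xᵢ − x̄): -1.3000, -2.5000, 14.5000, -10.7000
Σ(xᵢ − x̄)² = 332.6800 ⇒ m₂ = 332.6800/4 = 83.17000
Σ(xᵢ − x̄)³ = 1805.7600 ⇒ m₃ = 1805.7600/4 = 451.44000
m₂^(3/2) = 83.17000^(1.5) = 758.49034
g₁ = m₃ / m₂^(3/2) = 451.44000 / 758.49034 ≈ 0.5952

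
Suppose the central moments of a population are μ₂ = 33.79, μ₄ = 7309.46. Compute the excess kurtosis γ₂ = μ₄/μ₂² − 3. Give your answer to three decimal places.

3.402

μ₂² = 33.79² = 1141.76410
μ₄/μ₂² = 7309.46 / 1141.76410 = 6.40190
γ₂ = 6.40190 − 3 ≈ 3.402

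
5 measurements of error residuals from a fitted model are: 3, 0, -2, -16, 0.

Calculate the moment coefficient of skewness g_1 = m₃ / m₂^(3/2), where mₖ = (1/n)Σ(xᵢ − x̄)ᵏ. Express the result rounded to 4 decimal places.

x̄ = (3 + 0 - 2 - 16 + 0) / 5 = -3.0000
deviations (xᵢ − x̄): 6.0000, 3.0000, 1.0000, -13.0000, 3.0000
Σ(xᵢ − x̄)² = 224.0000 ⇒ m₂ = 224.0000/5 = 44.80000
Σ(xᵢ − x̄)³ = -1926.0000 ⇒ m₃ = -1926.0000/5 = -385.20000
m₂^(3/2) = 44.80000^(1.5) = 299.85895
g_1 = m₃ / m₂^(3/2) = -385.20000 / 299.85895 ≈ -1.2846

-1.2846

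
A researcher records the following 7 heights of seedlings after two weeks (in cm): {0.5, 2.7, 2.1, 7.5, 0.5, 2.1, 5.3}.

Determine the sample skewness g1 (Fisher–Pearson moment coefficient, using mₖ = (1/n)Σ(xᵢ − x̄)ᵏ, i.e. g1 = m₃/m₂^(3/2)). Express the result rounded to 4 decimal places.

x̄ = (0.5 + 2.7 + 2.1 + 7.5 + 0.5 + 2.1 + 5.3) / 7 = 2.9571
deviations (xᵢ − x̄): -2.4571, -0.2571, -0.8571, 4.5429, -2.4571, -0.8571, 2.3429
Σ(xᵢ − x̄)² = 39.7371 ⇒ m₂ = 39.7371/7 = 5.67673
Σ(xᵢ − x̄)³ = 75.6666 ⇒ m₃ = 75.6666/7 = 10.80952
m₂^(3/2) = 5.67673^(1.5) = 13.52533
g1 = m₃ / m₂^(3/2) = 10.80952 / 13.52533 ≈ 0.7992

0.7992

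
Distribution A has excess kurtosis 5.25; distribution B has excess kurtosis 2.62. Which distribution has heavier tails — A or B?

Higher excess kurtosis ⇒ heavier tails relative to the normal distribution.
5.25 vs 2.62: the larger is 5.25, so A has heavier tails.

A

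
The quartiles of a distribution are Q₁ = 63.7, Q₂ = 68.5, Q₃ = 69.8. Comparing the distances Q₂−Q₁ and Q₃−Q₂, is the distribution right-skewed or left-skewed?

left-skewed

Q₂ − Q₁ = 4.8;  Q₃ − Q₂ = 1.3
Q₂ − Q₁ > Q₃ − Q₂ ⇒ the lower half is more spread out ⇒ left-skewed.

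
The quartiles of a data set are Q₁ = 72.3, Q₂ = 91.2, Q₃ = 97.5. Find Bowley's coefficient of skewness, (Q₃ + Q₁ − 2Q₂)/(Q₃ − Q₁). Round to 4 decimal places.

numerator: Q₃ + Q₁ − 2Q₂ = 97.5 + 72.3 − 2×91.2 = -12.6000
denominator: Q₃ − Q₁ = 97.5 − 72.3 = 25.2000
Bowley skewness = -12.6000 / 25.2000 ≈ -0.5000

-0.5000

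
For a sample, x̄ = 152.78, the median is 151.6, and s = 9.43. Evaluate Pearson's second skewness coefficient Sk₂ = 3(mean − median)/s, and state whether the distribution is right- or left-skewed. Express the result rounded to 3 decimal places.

Sk₂ = 3(152.78 − 151.6) / 9.43 = 3 × 1.1800 / 9.43
    = 3.5400 / 9.43 ≈ 0.375
Sk₂ > 0 ⇒ mean > median ⇒ right-skewed (positive skew).

0.375, right-skewed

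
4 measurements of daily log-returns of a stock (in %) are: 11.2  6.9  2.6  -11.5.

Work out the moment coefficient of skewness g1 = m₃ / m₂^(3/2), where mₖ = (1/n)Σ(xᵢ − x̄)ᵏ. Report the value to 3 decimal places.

x̄ = (11.2 + 6.9 + 2.6 - 11.5) / 4 = 2.3000
deviations (xᵢ − x̄): 8.9000, 4.6000, 0.3000, -13.8000
Σ(xᵢ − x̄)² = 290.9000 ⇒ m₂ = 290.9000/4 = 72.72500
Σ(xᵢ − x̄)³ = -1825.7400 ⇒ m₃ = -1825.7400/4 = -456.43500
m₂^(3/2) = 72.72500^(1.5) = 620.19119
g1 = m₃ / m₂^(3/2) = -456.43500 / 620.19119 ≈ -0.736

-0.736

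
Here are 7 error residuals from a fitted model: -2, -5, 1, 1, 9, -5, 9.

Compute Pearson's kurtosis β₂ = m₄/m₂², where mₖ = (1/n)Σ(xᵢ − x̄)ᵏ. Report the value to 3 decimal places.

1.696

x̄ = 1.1429
Σ(xᵢ − x̄)² = 208.8571 ⇒ m₂ = 29.83673
Σ(xᵢ − x̄)⁴ = 10567.7259 ⇒ m₄ = 1509.67514
m₂² = 890.23074
β₂ = m₄/m₂² = 1509.67514 / 890.23074 ≈ 1.696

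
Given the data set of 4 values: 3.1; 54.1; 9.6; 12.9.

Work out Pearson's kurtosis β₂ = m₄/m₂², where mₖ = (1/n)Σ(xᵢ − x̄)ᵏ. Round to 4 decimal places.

2.2584

x̄ = 19.9250
Σ(xᵢ − x̄)² = 1606.9675 ⇒ m₂ = 401.74187
Σ(xᵢ − x̄)⁴ = 1457996.8285 ⇒ m₄ = 364499.20713
m₂² = 161396.53413
β₂ = m₄/m₂² = 364499.20713 / 161396.53413 ≈ 2.2584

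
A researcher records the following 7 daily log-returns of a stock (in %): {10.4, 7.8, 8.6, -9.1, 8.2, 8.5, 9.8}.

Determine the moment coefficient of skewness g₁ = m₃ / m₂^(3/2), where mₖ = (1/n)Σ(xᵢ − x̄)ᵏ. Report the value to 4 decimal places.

-1.9642

x̄ = (10.4 + 7.8 + 8.6 - 9.1 + 8.2 + 8.5 + 9.8) / 7 = 6.3143
deviations (xᵢ − x̄): 4.0857, 1.4857, 2.2857, -15.4143, 1.8857, 2.1857, 3.4857
Σ(xᵢ − x̄)² = 282.2086 ⇒ m₂ = 282.2086/7 = 40.31551
Σ(xᵢ − x̄)³ = -3519.5137 ⇒ m₃ = -3519.5137/7 = -502.78767
m₂^(3/2) = 40.31551^(1.5) = 255.98130
g₁ = m₃ / m₂^(3/2) = -502.78767 / 255.98130 ≈ -1.9642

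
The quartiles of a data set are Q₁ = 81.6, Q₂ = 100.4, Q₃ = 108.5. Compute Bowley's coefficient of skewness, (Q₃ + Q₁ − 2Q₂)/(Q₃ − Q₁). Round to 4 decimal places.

-0.3978

numerator: Q₃ + Q₁ − 2Q₂ = 108.5 + 81.6 − 2×100.4 = -10.7000
denominator: Q₃ − Q₁ = 108.5 − 81.6 = 26.9000
Bowley skewness = -10.7000 / 26.9000 ≈ -0.3978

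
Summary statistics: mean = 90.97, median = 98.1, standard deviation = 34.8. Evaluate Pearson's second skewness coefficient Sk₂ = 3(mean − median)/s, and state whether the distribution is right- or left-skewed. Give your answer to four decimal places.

-0.6147, left-skewed

Sk₂ = 3(90.97 − 98.1) / 34.8 = 3 × -7.1300 / 34.8
    = -21.3900 / 34.8 ≈ -0.6147
Sk₂ < 0 ⇒ mean < median ⇒ left-skewed (negative skew).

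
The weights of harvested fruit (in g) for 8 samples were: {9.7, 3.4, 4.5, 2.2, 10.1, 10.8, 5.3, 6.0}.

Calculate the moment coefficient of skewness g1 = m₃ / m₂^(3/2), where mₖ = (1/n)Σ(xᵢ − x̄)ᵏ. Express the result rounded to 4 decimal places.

0.1716

x̄ = (9.7 + 3.4 + 4.5 + 2.2 + 10.1 + 10.8 + 5.3 + 6.0) / 8 = 6.5000
deviations (xᵢ − x̄): 3.2000, -3.1000, -2.0000, -4.3000, 3.6000, 4.3000, -1.2000, -0.5000
Σ(xᵢ − x̄)² = 75.4800 ⇒ m₂ = 75.4800/8 = 9.43500
Σ(xᵢ − x̄)³ = 39.7800 ⇒ m₃ = 39.7800/8 = 4.97250
m₂^(3/2) = 9.43500^(1.5) = 28.98097
g1 = m₃ / m₂^(3/2) = 4.97250 / 28.98097 ≈ 0.1716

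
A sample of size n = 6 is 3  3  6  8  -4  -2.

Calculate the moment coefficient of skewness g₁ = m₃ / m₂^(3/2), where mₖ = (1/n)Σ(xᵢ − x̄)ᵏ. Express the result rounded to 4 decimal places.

x̄ = (3 + 3 + 6 + 8 - 4 - 2) / 6 = 2.3333
deviations (xᵢ − x̄): 0.6667, 0.6667, 3.6667, 5.6667, -6.3333, -4.3333
Σ(xᵢ − x̄)² = 105.3333 ⇒ m₂ = 105.3333/6 = 17.55556
Σ(xᵢ − x̄)³ = -103.5556 ⇒ m₃ = -103.5556/6 = -17.25926
m₂^(3/2) = 17.55556^(1.5) = 73.55664
g₁ = m₃ / m₂^(3/2) = -17.25926 / 73.55664 ≈ -0.2346

-0.2346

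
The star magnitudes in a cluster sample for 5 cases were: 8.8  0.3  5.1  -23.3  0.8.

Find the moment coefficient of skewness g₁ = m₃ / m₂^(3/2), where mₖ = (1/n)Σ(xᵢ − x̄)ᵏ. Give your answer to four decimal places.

-1.2148

x̄ = (8.8 + 0.3 + 5.1 - 23.3 + 0.8) / 5 = -1.6600
deviations (xᵢ − x̄): 10.4600, 1.9600, 6.7600, -21.6400, 2.4600
Σ(xᵢ − x̄)² = 633.2920 ⇒ m₂ = 633.2920/5 = 126.65840
Σ(xᵢ − x̄)³ = -8658.0094 ⇒ m₃ = -8658.0094/5 = -1731.60187
m₂^(3/2) = 126.65840^(1.5) = 1425.44674
g₁ = m₃ / m₂^(3/2) = -1731.60187 / 1425.44674 ≈ -1.2148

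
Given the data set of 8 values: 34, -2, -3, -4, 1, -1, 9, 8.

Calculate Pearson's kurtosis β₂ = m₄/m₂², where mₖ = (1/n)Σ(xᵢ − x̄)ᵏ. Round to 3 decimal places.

x̄ = 5.2500
Σ(xᵢ − x̄)² = 1111.5000 ⇒ m₂ = 138.93750
Σ(xᵢ − x̄)⁴ = 700028.9063 ⇒ m₄ = 87503.61328
m₂² = 19303.62891
β₂ = m₄/m₂² = 87503.61328 / 19303.62891 ≈ 4.533

4.533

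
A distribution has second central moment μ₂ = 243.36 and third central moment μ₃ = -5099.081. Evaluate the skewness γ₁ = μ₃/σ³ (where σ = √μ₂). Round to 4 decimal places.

σ = √μ₂ = √243.36 = 15.60000
σ³ = μ₂^(3/2) = 3796.41600
γ₁ = μ₃/σ³ = -5099.081 / 3796.41600 ≈ -1.3431

-1.3431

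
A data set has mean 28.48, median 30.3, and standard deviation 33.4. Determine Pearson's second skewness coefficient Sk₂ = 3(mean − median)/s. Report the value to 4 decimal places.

-0.1635

Sk₂ = 3(28.48 − 30.3) / 33.4 = 3 × -1.8200 / 33.4
    = -5.4600 / 33.4 ≈ -0.1635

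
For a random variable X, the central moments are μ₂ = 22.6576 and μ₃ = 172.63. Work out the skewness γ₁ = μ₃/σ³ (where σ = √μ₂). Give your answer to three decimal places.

σ = √μ₂ = √22.6576 = 4.76000
σ³ = μ₂^(3/2) = 107.85018
γ₁ = μ₃/σ³ = 172.63 / 107.85018 ≈ 1.601

1.601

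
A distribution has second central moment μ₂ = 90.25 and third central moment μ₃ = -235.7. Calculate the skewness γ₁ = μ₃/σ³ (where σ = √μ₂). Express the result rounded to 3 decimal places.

-0.275

σ = √μ₂ = √90.25 = 9.50000
σ³ = μ₂^(3/2) = 857.37500
γ₁ = μ₃/σ³ = -235.7 / 857.37500 ≈ -0.275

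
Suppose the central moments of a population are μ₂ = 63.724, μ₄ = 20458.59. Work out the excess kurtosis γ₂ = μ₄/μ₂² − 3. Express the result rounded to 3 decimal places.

μ₂² = 63.724² = 4060.74818
μ₄/μ₂² = 20458.59 / 4060.74818 = 5.03813
γ₂ = 5.03813 − 3 ≈ 2.038

2.038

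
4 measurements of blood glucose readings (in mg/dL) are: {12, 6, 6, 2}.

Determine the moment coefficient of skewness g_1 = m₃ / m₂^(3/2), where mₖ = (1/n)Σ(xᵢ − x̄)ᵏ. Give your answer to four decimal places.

x̄ = (12 + 6 + 6 + 2) / 4 = 6.5000
deviations (xᵢ − x̄): 5.5000, -0.5000, -0.5000, -4.5000
Σ(xᵢ − x̄)² = 51.0000 ⇒ m₂ = 51.0000/4 = 12.75000
Σ(xᵢ − x̄)³ = 75.0000 ⇒ m₃ = 75.0000/4 = 18.75000
m₂^(3/2) = 12.75000^(1.5) = 45.52661
g_1 = m₃ / m₂^(3/2) = 18.75000 / 45.52661 ≈ 0.4118

0.4118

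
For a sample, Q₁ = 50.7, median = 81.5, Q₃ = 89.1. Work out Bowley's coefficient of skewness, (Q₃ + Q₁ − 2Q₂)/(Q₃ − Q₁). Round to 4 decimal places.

numerator: Q₃ + Q₁ − 2Q₂ = 89.1 + 50.7 − 2×81.5 = -23.2000
denominator: Q₃ − Q₁ = 89.1 − 50.7 = 38.4000
Bowley skewness = -23.2000 / 38.4000 ≈ -0.6042

-0.6042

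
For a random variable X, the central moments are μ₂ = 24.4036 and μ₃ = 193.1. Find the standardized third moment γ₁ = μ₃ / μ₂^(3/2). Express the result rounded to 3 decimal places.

σ = √μ₂ = √24.4036 = 4.94000
σ³ = μ₂^(3/2) = 120.55378
γ₁ = μ₃/σ³ = 193.1 / 120.55378 ≈ 1.602

1.602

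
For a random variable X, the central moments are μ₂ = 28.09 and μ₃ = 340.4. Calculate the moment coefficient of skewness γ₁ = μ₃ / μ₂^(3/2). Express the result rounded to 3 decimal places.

2.286

σ = √μ₂ = √28.09 = 5.30000
σ³ = μ₂^(3/2) = 148.87700
γ₁ = μ₃/σ³ = 340.4 / 148.87700 ≈ 2.286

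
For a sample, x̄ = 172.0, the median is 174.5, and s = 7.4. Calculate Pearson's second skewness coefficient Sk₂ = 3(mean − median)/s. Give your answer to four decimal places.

-1.0135

Sk₂ = 3(172.0 − 174.5) / 7.4 = 3 × -2.5000 / 7.4
    = -7.5000 / 7.4 ≈ -1.0135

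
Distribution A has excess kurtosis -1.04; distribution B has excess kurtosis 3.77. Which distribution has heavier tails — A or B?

Higher excess kurtosis ⇒ heavier tails relative to the normal distribution.
-1.04 vs 3.77: the larger is 3.77, so B has heavier tails. (B is leptokurtic — heavier-than-normal tails; the other is platykurtic.)

B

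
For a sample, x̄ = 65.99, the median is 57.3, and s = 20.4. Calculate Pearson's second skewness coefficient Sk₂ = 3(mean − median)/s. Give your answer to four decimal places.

1.2779

Sk₂ = 3(65.99 − 57.3) / 20.4 = 3 × 8.6900 / 20.4
    = 26.0700 / 20.4 ≈ 1.2779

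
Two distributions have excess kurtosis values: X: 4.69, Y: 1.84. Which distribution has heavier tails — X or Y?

Higher excess kurtosis ⇒ heavier tails relative to the normal distribution.
4.69 vs 1.84: the larger is 4.69, so X has heavier tails.

X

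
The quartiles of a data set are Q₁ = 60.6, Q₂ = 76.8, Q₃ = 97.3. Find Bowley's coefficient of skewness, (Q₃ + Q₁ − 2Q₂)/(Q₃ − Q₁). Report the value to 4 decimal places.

numerator: Q₃ + Q₁ − 2Q₂ = 97.3 + 60.6 − 2×76.8 = 4.3000
denominator: Q₃ − Q₁ = 97.3 − 60.6 = 36.7000
Bowley skewness = 4.3000 / 36.7000 ≈ 0.1172

0.1172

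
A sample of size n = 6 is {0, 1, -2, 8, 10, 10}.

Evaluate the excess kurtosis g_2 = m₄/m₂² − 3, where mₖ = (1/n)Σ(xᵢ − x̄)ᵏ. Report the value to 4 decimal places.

x̄ = 4.5000
Σ(xᵢ − x̄)² = 147.5000 ⇒ m₂ = 24.58333
Σ(xᵢ − x̄)⁴ = 4325.3750 ⇒ m₄ = 720.89583
m₂² = 604.34028
g_2 = m₄/m₂² − 3 = 1.19286 − 3 ≈ -1.8071

-1.8071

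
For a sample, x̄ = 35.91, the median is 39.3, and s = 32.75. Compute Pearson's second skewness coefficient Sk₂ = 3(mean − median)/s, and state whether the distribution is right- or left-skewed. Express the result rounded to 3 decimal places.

Sk₂ = 3(35.91 − 39.3) / 32.75 = 3 × -3.3900 / 32.75
    = -10.1700 / 32.75 ≈ -0.311
Sk₂ < 0 ⇒ mean < median ⇒ left-skewed (negative skew).

-0.311, left-skewed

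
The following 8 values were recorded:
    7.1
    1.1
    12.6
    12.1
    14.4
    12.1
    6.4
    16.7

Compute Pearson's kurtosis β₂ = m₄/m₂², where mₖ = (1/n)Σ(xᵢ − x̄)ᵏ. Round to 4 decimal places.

x̄ = 10.3125
Σ(xᵢ − x̄)² = 179.6288 ⇒ m₂ = 22.45359
Σ(xᵢ − x̄)⁴ = 9535.3707 ⇒ m₄ = 1191.92133
m₂² = 504.16387
β₂ = m₄/m₂² = 1191.92133 / 504.16387 ≈ 2.3642

2.3642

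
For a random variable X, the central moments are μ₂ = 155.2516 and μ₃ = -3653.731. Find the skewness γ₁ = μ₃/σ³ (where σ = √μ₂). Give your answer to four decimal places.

-1.8888

σ = √μ₂ = √155.2516 = 12.46000
σ³ = μ₂^(3/2) = 1934.43494
γ₁ = μ₃/σ³ = -3653.731 / 1934.43494 ≈ -1.8888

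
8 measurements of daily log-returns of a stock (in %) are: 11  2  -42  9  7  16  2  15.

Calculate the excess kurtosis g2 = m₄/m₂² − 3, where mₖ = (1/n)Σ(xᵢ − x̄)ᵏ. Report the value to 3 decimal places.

x̄ = 2.5000
Σ(xᵢ − x̄)² = 2454.0000 ⇒ m₂ = 306.75000
Σ(xᵢ − x̄)⁴ = 3986434.5000 ⇒ m₄ = 498304.31250
m₂² = 94095.56250
g2 = m₄/m₂² − 3 = 5.29573 − 3 ≈ 2.296

2.296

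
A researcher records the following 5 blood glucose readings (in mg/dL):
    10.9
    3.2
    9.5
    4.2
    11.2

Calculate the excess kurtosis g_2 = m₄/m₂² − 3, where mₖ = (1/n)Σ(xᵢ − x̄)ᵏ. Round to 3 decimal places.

x̄ = 7.8000
Σ(xᵢ − x̄)² = 58.1800 ⇒ m₂ = 11.63600
Σ(xᵢ − x̄)⁴ = 850.0450 ⇒ m₄ = 170.00900
m₂² = 135.39650
g_2 = m₄/m₂² − 3 = 1.25564 − 3 ≈ -1.744

-1.744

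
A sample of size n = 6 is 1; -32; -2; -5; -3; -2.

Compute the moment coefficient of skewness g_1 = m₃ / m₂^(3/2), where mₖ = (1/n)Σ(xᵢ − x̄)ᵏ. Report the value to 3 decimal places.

-1.689

x̄ = (1 - 32 - 2 - 5 - 3 - 2) / 6 = -7.1667
deviations (xᵢ − x̄): 8.1667, -24.8333, 5.1667, 2.1667, 4.1667, 5.1667
Σ(xᵢ − x̄)² = 758.8333 ⇒ m₂ = 758.8333/6 = 126.47222
Σ(xᵢ − x̄)³ = -14411.5556 ⇒ m₃ = -14411.5556/6 = -2401.92593
m₂^(3/2) = 126.47222^(1.5) = 1422.30496
g_1 = m₃ / m₂^(3/2) = -2401.92593 / 1422.30496 ≈ -1.689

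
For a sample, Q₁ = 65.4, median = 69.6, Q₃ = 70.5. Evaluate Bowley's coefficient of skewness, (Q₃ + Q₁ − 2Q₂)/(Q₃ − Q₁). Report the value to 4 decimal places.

-0.6471

numerator: Q₃ + Q₁ − 2Q₂ = 70.5 + 65.4 − 2×69.6 = -3.3000
denominator: Q₃ − Q₁ = 70.5 − 65.4 = 5.1000
Bowley skewness = -3.3000 / 5.1000 ≈ -0.6471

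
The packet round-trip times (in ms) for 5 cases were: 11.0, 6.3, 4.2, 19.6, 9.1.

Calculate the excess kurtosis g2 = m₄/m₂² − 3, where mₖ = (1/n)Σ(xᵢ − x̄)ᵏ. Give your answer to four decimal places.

x̄ = 10.0400
Σ(xᵢ − x̄)² = 141.2920 ⇒ m₂ = 28.25840
Σ(xᵢ − x̄)⁴ = 9713.2651 ⇒ m₄ = 1942.65302
m₂² = 798.53717
g2 = m₄/m₂² − 3 = 2.43276 − 3 ≈ -0.5672

-0.5672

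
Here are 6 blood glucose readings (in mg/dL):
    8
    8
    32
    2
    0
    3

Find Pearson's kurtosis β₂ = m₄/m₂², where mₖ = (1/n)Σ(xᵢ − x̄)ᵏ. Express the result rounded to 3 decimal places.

x̄ = 8.8333
Σ(xᵢ − x̄)² = 696.8333 ⇒ m₂ = 116.13889
Σ(xᵢ − x̄)⁴ = 297468.4861 ⇒ m₄ = 49578.08102
m₂² = 13488.24151
β₂ = m₄/m₂² = 49578.08102 / 13488.24151 ≈ 3.676

3.676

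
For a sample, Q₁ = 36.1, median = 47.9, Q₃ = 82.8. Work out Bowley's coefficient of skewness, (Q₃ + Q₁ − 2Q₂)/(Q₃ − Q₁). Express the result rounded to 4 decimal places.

numerator: Q₃ + Q₁ − 2Q₂ = 82.8 + 36.1 − 2×47.9 = 23.1000
denominator: Q₃ − Q₁ = 82.8 − 36.1 = 46.7000
Bowley skewness = 23.1000 / 46.7000 ≈ 0.4946

0.4946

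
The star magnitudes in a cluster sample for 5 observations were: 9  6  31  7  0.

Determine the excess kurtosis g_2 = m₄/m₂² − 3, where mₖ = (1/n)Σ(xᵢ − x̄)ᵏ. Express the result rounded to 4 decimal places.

x̄ = 10.6000
Σ(xᵢ − x̄)² = 565.2000 ⇒ m₂ = 113.04000
Σ(xᵢ − x̄)⁴ = 186436.1760 ⇒ m₄ = 37287.23520
m₂² = 12778.04160
g_2 = m₄/m₂² − 3 = 2.91807 − 3 ≈ -0.0819

-0.0819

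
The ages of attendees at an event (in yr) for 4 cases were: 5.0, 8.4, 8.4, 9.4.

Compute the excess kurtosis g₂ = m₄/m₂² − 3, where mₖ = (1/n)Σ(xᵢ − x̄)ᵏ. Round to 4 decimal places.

x̄ = 7.8000
Σ(xᵢ − x̄)² = 11.1200 ⇒ m₂ = 2.78000
Σ(xᵢ − x̄)⁴ = 68.2784 ⇒ m₄ = 17.06960
m₂² = 7.72840
g₂ = m₄/m₂² − 3 = 2.20868 − 3 ≈ -0.7913

-0.7913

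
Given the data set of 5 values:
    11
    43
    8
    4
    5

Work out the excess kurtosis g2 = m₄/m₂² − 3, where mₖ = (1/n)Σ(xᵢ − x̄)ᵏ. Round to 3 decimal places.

x̄ = 14.2000
Σ(xᵢ − x̄)² = 1066.8000 ⇒ m₂ = 213.36000
Σ(xᵢ − x̄)⁴ = 707541.4560 ⇒ m₄ = 141508.29120
m₂² = 45522.48960
g2 = m₄/m₂² − 3 = 3.10854 − 3 ≈ 0.109

0.109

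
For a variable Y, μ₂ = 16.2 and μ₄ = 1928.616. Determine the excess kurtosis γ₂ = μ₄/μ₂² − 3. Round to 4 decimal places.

4.3488

μ₂² = 16.2² = 262.44000
μ₄/μ₂² = 1928.616 / 262.44000 = 7.34879
γ₂ = 7.34879 − 3 ≈ 4.3488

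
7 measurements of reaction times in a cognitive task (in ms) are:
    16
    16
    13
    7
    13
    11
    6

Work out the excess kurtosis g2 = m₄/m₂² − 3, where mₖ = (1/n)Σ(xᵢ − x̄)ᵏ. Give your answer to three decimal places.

-1.278

x̄ = 11.7143
Σ(xᵢ − x̄)² = 95.4286 ⇒ m₂ = 13.63265
Σ(xᵢ − x̄)⁴ = 2240.5948 ⇒ m₄ = 320.08496
m₂² = 185.84923
g2 = m₄/m₂² − 3 = 1.72228 − 3 ≈ -1.278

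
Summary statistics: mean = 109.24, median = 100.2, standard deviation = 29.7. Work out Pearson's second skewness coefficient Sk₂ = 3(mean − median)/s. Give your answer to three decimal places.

Sk₂ = 3(109.24 − 100.2) / 29.7 = 3 × 9.0400 / 29.7
    = 27.1200 / 29.7 ≈ 0.913

0.913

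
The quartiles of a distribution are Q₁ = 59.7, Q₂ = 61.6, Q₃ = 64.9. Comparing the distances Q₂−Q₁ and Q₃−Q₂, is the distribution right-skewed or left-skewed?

right-skewed

Q₂ − Q₁ = 1.9;  Q₃ − Q₂ = 3.3
Q₃ − Q₂ > Q₂ − Q₁ ⇒ the upper half is more spread out ⇒ right-skewed.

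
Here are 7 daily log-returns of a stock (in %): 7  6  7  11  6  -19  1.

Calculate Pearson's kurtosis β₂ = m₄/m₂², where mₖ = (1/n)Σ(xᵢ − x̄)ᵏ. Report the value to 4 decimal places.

x̄ = 2.7143
Σ(xᵢ − x̄)² = 601.4286 ⇒ m₂ = 85.91837
Σ(xᵢ − x̄)⁴ = 227951.5743 ⇒ m₄ = 32564.51062
m₂² = 7381.96585
β₂ = m₄/m₂² = 32564.51062 / 7381.96585 ≈ 4.4114

4.4114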